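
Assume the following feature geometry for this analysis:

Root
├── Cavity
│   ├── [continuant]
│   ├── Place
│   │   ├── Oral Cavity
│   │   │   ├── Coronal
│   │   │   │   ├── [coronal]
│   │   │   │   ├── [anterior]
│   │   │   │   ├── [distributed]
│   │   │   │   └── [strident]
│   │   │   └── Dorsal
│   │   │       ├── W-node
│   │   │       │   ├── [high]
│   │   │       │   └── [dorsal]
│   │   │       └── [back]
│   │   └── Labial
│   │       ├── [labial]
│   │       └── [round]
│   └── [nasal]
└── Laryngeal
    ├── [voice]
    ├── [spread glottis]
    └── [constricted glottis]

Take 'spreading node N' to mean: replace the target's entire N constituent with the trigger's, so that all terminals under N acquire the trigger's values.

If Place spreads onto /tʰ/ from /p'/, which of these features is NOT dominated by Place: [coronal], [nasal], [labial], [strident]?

[nasal]

Place dominates exactly [coronal], [anterior], [distributed], [strident], [high], [dorsal], [back], [labial], [round].
Of the listed options, [labial], [coronal], [strident] are among these and would be overwritten by spreading Place.
[nasal] attaches under Cavity, not under Place, so /tʰ/ retains its own value for [nasal].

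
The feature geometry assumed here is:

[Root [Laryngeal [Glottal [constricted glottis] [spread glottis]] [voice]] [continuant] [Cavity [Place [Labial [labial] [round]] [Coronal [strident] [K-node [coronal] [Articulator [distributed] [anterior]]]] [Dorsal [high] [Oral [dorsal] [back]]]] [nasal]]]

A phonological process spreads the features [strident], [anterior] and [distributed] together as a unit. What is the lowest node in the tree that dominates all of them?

[strident]: Root > Cavity > Place > Coronal > [strident].
[anterior] lies under Articulator (below Cavity).
[distributed] lies under Articulator (below Cavity).
These paths first converge at Coronal; no daughter of Coronal dominates all 3 features, so Coronal is the minimal constituent.

Coronal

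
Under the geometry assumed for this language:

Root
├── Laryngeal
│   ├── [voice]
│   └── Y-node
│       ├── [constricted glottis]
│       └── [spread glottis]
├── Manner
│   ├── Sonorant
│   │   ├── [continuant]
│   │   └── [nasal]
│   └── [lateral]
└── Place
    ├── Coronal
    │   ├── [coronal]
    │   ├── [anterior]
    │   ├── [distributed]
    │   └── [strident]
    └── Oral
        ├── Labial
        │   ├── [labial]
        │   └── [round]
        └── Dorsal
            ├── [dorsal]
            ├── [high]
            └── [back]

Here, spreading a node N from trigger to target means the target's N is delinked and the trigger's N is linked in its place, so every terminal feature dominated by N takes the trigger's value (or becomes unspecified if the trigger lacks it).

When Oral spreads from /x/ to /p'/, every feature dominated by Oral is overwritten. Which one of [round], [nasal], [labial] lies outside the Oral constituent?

The terminals dominated by Oral are [labial], [round], [dorsal], [high], [back].
[labial], [round] all lie under Oral, so they are overwritten when Oral spreads.
[nasal] attaches under Sonorant, not under Oral, so /p'/ retains its own value for [nasal].

[nasal]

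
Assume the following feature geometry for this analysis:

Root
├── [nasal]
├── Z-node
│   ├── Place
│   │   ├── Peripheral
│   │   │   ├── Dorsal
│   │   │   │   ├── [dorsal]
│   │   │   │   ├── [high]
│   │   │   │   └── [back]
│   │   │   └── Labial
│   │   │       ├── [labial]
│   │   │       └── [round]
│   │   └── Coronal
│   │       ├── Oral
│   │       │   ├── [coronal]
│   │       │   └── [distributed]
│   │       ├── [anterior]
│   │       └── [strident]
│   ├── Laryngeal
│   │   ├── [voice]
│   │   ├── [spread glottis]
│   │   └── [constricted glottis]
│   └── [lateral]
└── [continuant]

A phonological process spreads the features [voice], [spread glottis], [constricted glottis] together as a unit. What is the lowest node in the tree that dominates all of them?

Laryngeal

[voice]: Root / Z-node / Laryngeal / [voice].
[spread glottis]: Root / Z-node / Laryngeal / [spread glottis].
[constricted glottis]: Root / Z-node / Laryngeal / [constricted glottis].
The lowest node appearing on every path is Laryngeal; each proper daughter of Laryngeal fails to dominate at least one of the listed features.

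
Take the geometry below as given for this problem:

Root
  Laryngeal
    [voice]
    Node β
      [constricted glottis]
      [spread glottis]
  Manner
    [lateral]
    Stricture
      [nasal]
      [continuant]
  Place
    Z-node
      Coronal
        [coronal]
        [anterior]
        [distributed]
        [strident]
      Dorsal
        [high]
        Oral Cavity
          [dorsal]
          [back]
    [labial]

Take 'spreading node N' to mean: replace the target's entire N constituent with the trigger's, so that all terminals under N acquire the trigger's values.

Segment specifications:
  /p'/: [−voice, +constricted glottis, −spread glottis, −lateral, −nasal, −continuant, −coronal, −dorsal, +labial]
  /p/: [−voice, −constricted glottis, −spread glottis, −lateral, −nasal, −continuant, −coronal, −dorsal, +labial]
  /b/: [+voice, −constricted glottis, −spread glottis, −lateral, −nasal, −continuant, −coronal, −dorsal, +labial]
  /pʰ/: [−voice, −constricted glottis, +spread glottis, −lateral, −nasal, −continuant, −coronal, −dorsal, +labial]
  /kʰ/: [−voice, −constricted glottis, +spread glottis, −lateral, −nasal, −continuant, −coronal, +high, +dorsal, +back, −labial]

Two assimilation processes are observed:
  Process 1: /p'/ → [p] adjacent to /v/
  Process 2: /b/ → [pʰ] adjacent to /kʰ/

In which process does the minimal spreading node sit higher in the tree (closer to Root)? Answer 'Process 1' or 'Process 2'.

In Process 1, [constricted glottis] changes, so the minimal spreading node is [constricted glottis] at depth 3.
Process 2 alters [voice], [spread glottis]; the lowest common ancestor is Laryngeal (depth 1 from Root).
Depth 1 < depth 3; Process 2 involves the structurally higher constituent Laryngeal.

Process 2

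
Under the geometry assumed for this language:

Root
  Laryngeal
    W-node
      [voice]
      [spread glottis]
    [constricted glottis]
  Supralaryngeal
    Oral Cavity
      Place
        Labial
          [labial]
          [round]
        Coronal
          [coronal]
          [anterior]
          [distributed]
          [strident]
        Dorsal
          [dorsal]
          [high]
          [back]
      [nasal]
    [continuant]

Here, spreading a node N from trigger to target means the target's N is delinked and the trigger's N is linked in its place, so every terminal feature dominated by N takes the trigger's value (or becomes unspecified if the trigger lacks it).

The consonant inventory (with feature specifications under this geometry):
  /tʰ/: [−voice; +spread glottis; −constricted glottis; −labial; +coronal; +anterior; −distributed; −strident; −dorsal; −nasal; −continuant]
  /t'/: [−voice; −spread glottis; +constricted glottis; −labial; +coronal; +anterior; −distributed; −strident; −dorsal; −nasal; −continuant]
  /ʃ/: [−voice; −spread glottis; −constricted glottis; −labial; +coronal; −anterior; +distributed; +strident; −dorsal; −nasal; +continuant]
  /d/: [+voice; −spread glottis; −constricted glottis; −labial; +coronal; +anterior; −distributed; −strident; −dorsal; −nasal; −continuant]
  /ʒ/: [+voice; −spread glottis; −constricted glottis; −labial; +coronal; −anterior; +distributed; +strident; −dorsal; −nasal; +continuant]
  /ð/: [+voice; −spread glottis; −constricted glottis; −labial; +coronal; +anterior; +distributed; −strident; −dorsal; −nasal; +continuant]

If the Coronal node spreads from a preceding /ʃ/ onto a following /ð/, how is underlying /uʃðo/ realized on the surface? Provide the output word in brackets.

Coronal immediately or transitively dominates [coronal], [anterior], [distributed], [strident].
The target acquires /ʃ/'s values for everything under Coronal — [+coronal], [−anterior], [+distributed], [+strident] — while keeping its own [voice], [spread glottis], [constricted glottis], ….
Among the inventory, only /ʒ/ has exactly this specification, giving the surface form [uʃʒo].

[uʃʒo]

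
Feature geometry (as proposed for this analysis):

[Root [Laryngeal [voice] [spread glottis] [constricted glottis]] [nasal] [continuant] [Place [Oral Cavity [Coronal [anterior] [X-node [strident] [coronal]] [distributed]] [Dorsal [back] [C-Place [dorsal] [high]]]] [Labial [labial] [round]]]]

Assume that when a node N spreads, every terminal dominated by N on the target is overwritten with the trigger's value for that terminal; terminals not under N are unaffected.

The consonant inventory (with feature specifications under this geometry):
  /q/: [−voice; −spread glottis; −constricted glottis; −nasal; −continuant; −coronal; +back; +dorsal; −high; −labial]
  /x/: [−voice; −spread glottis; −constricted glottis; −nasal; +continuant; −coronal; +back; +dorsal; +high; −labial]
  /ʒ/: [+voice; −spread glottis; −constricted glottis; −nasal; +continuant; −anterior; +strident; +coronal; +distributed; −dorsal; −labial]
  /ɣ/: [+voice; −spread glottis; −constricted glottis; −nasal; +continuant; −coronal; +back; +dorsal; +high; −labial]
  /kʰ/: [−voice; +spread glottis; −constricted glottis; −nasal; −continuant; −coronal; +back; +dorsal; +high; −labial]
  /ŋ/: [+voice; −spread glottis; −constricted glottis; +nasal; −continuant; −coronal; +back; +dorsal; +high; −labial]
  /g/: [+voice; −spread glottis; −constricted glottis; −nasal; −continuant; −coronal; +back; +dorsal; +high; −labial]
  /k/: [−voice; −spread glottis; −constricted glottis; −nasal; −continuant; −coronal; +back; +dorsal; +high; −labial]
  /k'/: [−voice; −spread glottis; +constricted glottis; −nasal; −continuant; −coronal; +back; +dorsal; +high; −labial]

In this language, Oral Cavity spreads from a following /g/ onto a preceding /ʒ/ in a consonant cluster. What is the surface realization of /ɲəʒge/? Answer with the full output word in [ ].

[ɲəɣge]

Oral Cavity immediately or transitively dominates [anterior], [strident], [coronal], [distributed], [back], [dorsal], [high].
After delinking /ʒ/'s Oral Cavity and linking /g/'s, the affected terminals become [−coronal], [+back], [+dorsal], [+high]; [voice], [spread glottis], [constricted glottis], … (outside Oral Cavity) are retained from /ʒ/.
This feature bundle is that of [ɣ], so /ɲəʒge/ surfaces as [ɲəɣge].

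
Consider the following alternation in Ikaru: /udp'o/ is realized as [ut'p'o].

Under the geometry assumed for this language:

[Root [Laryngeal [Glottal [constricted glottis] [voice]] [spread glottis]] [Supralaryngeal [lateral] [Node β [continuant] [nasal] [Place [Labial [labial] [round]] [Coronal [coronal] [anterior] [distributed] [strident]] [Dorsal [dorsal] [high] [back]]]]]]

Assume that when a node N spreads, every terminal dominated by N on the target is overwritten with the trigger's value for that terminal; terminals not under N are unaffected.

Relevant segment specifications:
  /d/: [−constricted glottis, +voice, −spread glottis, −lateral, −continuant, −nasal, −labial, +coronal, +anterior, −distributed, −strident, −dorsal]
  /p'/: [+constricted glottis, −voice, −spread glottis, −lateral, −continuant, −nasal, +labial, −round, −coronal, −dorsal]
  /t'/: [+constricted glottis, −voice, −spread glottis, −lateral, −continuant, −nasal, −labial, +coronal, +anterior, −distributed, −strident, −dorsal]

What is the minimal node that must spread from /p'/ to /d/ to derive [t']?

The alternation /d/ → [t'] changes [voice], [constricted glottis] and nothing else.
Tracing each changed feature up the tree, the paths first meet at Glottal; any lower node misses at least one of them.
Delinking /d/'s Glottal and associating /p'/'s Glottal gives precisely the feature bundle of [t'].
[labial], [coronal] stay as in /d/ although /p'/ differs there, so no node dominating them spread; among the remaining candidates Glottal is the lowest that derives the output.

Glottal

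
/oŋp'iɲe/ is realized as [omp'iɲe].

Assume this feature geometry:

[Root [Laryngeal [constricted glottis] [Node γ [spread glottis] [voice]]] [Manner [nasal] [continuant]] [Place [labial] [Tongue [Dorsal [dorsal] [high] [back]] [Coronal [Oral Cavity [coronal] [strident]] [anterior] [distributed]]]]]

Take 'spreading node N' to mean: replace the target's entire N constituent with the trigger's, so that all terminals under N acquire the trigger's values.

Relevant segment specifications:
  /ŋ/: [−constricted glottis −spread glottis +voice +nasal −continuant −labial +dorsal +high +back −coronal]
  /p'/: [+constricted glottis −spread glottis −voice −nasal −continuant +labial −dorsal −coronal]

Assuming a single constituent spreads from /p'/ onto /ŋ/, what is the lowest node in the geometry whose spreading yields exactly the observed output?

Place

Feature comparison: [labial], [dorsal], [high], [back] differ between /ŋ/ and [m]; the remaining terminals match.
Tracing each changed feature up the tree, the paths first meet at Place; any lower node misses at least one of them.
If Place spreads, every terminal under it takes /p'/'s value, producing [m] as observed.
Since [constricted glottis], [voice] are preserved even though /p'/ disagrees there, no node above Place spread.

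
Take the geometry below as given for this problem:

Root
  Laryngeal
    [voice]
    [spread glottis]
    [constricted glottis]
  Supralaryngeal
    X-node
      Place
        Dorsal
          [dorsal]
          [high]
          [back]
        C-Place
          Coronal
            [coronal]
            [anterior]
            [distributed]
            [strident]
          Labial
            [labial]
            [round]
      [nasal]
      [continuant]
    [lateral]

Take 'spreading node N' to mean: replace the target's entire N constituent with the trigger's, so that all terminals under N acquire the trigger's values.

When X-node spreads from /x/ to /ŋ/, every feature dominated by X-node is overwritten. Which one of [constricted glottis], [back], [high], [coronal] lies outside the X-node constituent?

The terminals dominated by X-node are [dorsal], [high], [back], [coronal], [anterior], [distributed], [strident], [labial], [round], [nasal], [continuant].
[coronal], [high], [back] all lie under X-node, so they are overwritten when X-node spreads.
But [constricted glottis] is a dependent of Laryngeal, outside X-node; it is therefore untouched by the spreading.

[constricted glottis]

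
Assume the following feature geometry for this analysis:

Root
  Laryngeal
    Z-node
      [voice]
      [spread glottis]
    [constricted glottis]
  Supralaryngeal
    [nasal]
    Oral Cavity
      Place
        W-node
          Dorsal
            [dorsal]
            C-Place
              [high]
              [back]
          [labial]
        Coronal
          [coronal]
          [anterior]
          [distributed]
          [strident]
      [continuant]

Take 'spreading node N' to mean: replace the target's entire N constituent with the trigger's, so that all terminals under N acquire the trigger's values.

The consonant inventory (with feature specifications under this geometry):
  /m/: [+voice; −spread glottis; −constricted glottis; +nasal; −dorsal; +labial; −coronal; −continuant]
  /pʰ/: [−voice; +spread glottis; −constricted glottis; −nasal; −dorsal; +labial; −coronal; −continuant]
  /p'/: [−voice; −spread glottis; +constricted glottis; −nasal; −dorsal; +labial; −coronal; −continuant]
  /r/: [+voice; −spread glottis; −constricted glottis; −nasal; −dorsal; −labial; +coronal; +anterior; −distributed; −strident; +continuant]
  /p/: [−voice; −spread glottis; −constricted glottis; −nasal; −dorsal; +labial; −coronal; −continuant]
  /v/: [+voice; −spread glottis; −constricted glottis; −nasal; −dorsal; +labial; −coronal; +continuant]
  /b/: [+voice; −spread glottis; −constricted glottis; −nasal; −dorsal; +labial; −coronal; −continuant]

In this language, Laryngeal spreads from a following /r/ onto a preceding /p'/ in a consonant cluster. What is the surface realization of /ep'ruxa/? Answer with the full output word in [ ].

[ebruxa]

Laryngeal immediately or transitively dominates [voice], [spread glottis], [constricted glottis].
Spreading Laryngeal from /r/ onto /p'/ replaces those values with /r/'s: [+voice], [−spread glottis], [−constricted glottis]. Features outside Laryngeal ([nasal], [dorsal], [labial], …) stay as in /p'/.
Among the inventory, only /b/ has exactly this specification, giving the surface form [ebruxa].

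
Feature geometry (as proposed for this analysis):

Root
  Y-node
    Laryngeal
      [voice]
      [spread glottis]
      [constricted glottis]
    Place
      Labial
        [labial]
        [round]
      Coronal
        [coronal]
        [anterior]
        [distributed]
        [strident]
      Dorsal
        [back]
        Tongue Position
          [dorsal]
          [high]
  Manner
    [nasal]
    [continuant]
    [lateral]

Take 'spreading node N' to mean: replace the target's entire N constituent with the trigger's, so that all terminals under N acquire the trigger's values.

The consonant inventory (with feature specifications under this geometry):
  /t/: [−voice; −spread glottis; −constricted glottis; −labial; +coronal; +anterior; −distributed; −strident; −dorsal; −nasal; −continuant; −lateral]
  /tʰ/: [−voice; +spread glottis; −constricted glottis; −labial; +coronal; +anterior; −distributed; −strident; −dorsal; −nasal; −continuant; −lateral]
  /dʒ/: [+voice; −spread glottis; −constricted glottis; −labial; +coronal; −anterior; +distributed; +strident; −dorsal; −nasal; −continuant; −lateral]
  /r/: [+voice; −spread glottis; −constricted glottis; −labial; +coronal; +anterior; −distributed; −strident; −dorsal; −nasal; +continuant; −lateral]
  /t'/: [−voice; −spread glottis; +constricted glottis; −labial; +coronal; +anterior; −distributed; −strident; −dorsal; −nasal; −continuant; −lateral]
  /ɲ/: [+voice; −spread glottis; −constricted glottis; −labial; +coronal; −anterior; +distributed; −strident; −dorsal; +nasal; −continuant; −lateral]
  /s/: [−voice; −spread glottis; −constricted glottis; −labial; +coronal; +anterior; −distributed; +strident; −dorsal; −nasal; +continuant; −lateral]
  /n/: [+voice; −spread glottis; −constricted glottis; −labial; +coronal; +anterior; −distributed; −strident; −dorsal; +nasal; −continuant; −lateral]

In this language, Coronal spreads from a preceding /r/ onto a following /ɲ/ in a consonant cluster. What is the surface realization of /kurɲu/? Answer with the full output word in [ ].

Terminals under Coronal in this geometry: [coronal], [anterior], [distributed], [strident].
Spreading Coronal from /r/ onto /ɲ/ replaces those values with /r/'s: [+coronal], [+anterior], [−distributed], [−strident]. Features outside Coronal ([voice], [spread glottis], [constricted glottis], …) stay as in /ɲ/.
This feature bundle is that of [n], so /kurɲu/ surfaces as [kurnu].

[kurnu]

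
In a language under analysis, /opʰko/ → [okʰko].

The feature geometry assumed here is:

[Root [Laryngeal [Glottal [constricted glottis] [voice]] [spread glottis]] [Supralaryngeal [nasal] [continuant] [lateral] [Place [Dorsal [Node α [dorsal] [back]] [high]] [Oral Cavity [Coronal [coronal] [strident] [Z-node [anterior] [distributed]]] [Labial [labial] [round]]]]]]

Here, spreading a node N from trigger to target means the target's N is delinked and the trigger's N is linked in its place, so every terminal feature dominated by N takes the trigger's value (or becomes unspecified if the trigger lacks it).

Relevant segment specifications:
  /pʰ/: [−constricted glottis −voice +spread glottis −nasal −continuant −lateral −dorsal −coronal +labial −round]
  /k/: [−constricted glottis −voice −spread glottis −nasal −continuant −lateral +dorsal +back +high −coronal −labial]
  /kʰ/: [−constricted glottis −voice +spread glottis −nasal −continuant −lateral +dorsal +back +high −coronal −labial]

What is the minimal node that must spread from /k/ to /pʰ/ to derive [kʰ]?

/pʰ/ and [kʰ] differ in [labial], [round], [dorsal], [high], [back]; every other specified feature is identical.
The smallest constituent containing every changed terminal is Place — each of its daughters lacks at least one of the affected features.
Delinking /pʰ/'s Place and associating /k/'s Place gives precisely the feature bundle of [kʰ].
[spread glottis] stays as in /pʰ/ although /k/ differs there, so no node dominating it spread; among the remaining candidates Place is the lowest that derives the output.

Place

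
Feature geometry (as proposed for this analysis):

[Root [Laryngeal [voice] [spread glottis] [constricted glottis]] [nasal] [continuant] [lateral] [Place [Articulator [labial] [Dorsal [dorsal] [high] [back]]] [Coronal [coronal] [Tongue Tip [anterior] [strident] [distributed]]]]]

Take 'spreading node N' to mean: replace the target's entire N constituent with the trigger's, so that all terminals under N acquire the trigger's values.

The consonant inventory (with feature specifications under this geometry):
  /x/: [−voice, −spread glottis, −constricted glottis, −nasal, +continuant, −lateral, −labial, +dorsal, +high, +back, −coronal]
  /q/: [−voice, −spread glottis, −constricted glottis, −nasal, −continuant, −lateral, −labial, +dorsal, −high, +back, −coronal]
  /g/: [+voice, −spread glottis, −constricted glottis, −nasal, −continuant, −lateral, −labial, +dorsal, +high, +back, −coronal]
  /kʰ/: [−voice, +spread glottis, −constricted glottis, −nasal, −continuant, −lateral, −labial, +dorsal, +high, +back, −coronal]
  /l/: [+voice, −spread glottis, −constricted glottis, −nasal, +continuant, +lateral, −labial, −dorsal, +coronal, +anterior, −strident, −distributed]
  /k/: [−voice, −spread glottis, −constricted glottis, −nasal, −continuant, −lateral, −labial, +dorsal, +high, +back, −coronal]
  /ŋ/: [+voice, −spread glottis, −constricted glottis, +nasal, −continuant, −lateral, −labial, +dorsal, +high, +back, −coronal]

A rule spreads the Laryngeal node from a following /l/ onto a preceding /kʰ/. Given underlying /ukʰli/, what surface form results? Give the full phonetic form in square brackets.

[ugli]

Laryngeal immediately or transitively dominates [voice], [spread glottis], [constricted glottis].
The target acquires /l/'s values for everything under Laryngeal — [+voice], [−spread glottis], [−constricted glottis] — while keeping its own [nasal], [continuant], [lateral], ….
The resulting bundle matches /g/ in the inventory; substituting it for /kʰ/ gives [ugli].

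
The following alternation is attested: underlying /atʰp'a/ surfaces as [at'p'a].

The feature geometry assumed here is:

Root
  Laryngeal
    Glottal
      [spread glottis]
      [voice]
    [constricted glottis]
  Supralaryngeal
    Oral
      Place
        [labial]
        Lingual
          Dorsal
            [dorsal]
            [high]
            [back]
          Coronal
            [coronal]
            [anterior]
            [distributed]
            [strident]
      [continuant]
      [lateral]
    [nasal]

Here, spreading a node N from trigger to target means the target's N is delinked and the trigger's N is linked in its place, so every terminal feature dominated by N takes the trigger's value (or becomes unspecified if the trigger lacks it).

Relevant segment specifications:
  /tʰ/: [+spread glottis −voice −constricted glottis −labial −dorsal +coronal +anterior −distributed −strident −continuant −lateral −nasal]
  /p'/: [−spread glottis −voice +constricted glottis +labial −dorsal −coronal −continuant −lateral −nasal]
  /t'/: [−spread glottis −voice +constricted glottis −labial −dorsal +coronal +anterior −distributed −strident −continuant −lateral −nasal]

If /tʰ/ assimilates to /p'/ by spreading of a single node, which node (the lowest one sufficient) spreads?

Laryngeal

/tʰ/ and [t'] differ in [spread glottis], [constricted glottis]; every other specified feature is identical.
In this geometry the lowest node dominating all of them is Laryngeal: every daughter of Laryngeal dominates only a proper subset, so no lower node suffices.
Spreading Laryngeal from /p'/ overwrites each of those terminals with /p'/'s values, yielding exactly [t'].
Had Root spread, [coronal], [labial] would have taken /p'/'s values; they stay as in /tʰ/, confirming the spreading constituent is exactly Laryngeal.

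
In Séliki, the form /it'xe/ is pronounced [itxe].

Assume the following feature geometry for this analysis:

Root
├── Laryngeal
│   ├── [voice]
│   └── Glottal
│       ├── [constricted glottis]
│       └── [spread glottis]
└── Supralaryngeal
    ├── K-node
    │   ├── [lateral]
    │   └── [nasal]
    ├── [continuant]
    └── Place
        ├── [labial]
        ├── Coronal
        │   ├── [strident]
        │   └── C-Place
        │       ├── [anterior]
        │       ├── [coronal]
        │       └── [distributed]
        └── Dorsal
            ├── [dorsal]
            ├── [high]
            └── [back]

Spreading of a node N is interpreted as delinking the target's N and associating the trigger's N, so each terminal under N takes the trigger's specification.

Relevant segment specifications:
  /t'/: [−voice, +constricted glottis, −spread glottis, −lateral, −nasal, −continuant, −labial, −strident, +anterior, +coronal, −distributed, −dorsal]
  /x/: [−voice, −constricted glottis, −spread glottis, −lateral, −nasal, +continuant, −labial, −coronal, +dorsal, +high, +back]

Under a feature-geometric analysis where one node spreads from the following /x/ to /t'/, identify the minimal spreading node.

The alternation /t'/ → [t] changes [constricted glottis] and nothing else.
With a single altered terminal, the smallest constituent that could spread is that terminal — [constricted glottis].
[coronal], [continuant] stay as in /t'/ although /x/ differs there, so no node dominating them spread; among the remaining candidates [constricted glottis] is the lowest that derives the output.

[constricted glottis]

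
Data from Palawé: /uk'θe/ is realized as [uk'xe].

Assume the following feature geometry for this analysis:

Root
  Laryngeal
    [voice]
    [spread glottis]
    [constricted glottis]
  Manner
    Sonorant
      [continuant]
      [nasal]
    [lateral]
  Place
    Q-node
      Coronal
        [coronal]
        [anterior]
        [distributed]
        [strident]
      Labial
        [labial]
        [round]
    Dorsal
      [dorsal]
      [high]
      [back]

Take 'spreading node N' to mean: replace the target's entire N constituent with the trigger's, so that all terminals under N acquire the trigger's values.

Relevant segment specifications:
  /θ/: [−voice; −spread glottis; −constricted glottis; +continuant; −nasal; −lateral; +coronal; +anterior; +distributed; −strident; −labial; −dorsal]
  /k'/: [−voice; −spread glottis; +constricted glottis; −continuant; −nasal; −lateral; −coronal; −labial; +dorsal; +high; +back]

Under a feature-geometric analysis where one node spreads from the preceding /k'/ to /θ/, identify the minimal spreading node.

/θ/ and [x] differ in [coronal], [anterior], [distributed], [strident], [dorsal], [high], [back]; every other specified feature is identical.
In this geometry the lowest node dominating all of them is Place: every daughter of Place dominates only a proper subset, so no lower node suffices.
If Place spreads, every terminal under it takes /k'/'s value, producing [x] as observed.
[constricted glottis], [continuant] — on which /k'/ differs from /θ/ — are unchanged, so Root cannot have spread; the constituent is no larger than Place.

Place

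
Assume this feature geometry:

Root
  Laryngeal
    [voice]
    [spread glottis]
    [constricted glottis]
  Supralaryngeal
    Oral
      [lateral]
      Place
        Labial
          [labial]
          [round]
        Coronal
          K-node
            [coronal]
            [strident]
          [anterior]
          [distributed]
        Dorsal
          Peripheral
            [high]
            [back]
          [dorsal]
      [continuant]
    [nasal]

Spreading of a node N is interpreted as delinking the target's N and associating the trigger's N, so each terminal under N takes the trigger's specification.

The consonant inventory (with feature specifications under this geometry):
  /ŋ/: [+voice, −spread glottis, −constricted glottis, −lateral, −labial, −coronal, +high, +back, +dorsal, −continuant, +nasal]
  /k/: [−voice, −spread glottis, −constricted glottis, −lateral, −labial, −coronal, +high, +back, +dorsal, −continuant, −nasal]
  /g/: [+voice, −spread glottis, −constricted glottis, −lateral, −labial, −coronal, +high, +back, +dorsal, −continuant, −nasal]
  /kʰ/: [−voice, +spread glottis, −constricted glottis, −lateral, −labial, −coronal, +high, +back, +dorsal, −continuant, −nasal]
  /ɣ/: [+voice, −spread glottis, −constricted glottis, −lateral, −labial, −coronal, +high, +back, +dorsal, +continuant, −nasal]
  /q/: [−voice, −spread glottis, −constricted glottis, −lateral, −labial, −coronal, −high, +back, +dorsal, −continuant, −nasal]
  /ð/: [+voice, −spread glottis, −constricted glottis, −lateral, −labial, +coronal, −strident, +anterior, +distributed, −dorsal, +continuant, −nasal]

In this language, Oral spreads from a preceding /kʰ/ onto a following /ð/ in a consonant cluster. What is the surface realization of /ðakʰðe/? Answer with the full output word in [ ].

The Oral node dominates the terminals [lateral], [labial], [round], [coronal], [strident], [anterior], [distributed], [high], [back], [dorsal], [continuant].
The target acquires /kʰ/'s values for everything under Oral — [−lateral], [−labial], [−coronal], [+high], [+back], [+dorsal], [−continuant] — while keeping its own [voice], [spread glottis], [constricted glottis], ….
Among the inventory, only /g/ has exactly this specification, giving the surface form [ðakʰge].

[ðakʰge]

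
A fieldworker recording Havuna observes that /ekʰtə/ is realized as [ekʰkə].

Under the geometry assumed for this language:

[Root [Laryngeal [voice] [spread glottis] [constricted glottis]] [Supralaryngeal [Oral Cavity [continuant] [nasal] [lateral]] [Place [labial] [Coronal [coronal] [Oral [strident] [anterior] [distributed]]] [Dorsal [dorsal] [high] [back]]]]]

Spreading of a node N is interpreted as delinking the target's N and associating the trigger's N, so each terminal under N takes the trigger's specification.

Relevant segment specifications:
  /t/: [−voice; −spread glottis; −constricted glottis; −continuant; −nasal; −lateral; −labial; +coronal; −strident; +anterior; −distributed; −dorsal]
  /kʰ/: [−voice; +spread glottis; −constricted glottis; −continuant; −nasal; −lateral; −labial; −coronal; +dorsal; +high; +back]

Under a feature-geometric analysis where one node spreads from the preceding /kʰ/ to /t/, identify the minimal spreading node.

Place

Feature comparison: [coronal], [anterior], [distributed], [strident], [dorsal], [high], [back] differ between /t/ and [k]; the remaining terminals match.
Tracing each changed feature up the tree, the paths first meet at Place; any lower node misses at least one of them.
Delinking /t/'s Place and associating /kʰ/'s Place gives precisely the feature bundle of [k].
[spread glottis] stays as in /t/ although /kʰ/ differs there, so no node dominating it spread; among the remaining candidates Place is the lowest that derives the output.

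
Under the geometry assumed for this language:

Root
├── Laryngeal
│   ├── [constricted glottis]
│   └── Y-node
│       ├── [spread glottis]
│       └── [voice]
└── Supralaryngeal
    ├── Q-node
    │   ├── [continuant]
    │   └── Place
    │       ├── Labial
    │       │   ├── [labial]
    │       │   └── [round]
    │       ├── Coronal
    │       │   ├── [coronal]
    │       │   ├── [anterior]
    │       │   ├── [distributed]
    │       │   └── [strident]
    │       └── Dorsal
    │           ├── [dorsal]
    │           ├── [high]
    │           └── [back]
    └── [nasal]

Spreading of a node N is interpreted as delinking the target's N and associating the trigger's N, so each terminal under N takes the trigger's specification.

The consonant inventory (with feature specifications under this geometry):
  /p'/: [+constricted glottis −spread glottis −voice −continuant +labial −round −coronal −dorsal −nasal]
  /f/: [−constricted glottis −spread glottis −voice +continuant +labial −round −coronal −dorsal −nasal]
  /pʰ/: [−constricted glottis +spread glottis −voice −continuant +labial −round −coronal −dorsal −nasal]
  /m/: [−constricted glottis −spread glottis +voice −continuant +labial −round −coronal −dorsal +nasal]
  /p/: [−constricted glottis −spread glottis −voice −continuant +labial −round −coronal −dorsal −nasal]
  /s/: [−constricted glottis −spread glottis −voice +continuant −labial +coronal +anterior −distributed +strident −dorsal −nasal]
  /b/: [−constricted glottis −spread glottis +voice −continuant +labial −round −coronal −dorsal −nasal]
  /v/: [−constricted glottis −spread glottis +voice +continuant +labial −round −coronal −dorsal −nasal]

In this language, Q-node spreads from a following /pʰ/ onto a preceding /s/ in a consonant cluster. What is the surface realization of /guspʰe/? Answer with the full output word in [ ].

Q-node immediately or transitively dominates [continuant], [labial], [round], [coronal], [anterior], [distributed], [strident], [dorsal], [high], [back].
After delinking /s/'s Q-node and linking /pʰ/'s, the affected terminals become [−continuant], [+labial], [−round], [−coronal], [−dorsal]; [constricted glottis], [spread glottis], [voice], … (outside Q-node) are retained from /s/.
Among the inventory, only /p/ has exactly this specification, giving the surface form [guppʰe].

[guppʰe]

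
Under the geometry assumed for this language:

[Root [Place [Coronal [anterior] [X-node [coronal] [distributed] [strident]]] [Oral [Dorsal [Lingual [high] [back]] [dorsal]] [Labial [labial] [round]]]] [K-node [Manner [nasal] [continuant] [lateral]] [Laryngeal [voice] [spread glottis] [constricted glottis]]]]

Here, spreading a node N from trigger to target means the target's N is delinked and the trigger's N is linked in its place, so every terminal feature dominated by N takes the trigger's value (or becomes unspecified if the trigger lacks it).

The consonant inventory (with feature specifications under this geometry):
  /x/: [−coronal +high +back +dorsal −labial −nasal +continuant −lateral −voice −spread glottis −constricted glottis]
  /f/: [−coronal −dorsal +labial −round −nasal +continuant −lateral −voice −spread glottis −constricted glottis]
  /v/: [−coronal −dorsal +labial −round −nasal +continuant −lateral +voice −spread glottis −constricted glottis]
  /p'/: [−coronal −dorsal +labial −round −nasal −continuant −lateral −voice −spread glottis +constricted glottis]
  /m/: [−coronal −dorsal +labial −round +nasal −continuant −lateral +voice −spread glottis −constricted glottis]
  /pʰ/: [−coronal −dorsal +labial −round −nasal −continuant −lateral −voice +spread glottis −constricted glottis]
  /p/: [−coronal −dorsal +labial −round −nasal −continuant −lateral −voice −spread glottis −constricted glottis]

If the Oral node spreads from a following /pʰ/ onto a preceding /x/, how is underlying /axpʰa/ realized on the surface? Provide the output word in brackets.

Terminals under Oral in this geometry: [high], [back], [dorsal], [labial], [round].
Spreading Oral from /pʰ/ onto /x/ replaces those values with /pʰ/'s: [−dorsal], [+labial], [−round]. Features outside Oral ([coronal], [nasal], [continuant], …) stay as in /x/.
Among the inventory, only /f/ has exactly this specification, giving the surface form [afpʰa].

[afpʰa]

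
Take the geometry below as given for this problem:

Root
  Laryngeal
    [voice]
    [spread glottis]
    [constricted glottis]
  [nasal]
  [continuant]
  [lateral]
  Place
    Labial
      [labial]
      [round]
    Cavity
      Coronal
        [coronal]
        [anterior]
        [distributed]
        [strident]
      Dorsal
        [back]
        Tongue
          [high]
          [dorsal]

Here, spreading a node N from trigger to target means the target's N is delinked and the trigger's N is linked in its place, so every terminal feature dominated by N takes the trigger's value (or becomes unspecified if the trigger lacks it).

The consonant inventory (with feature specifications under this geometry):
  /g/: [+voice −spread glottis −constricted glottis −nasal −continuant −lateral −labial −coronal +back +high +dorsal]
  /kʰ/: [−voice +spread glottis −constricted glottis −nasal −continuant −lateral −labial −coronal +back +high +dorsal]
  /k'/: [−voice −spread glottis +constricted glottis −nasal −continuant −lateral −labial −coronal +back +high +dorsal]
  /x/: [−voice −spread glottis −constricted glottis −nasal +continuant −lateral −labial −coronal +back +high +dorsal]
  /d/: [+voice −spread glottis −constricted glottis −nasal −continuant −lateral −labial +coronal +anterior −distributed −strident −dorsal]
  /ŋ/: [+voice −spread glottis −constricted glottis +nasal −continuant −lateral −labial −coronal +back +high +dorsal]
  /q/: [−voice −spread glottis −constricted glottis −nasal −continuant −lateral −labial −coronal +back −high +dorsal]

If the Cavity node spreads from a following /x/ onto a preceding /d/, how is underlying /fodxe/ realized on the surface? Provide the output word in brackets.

Cavity immediately or transitively dominates [coronal], [anterior], [distributed], [strident], [back], [high], [dorsal].
After delinking /d/'s Cavity and linking /x/'s, the affected terminals become [−coronal], [+back], [+high], [+dorsal]; [voice], [spread glottis], [constricted glottis], … (outside Cavity) are retained from /d/.
Among the inventory, only /g/ has exactly this specification, giving the surface form [fogxe].

[fogxe]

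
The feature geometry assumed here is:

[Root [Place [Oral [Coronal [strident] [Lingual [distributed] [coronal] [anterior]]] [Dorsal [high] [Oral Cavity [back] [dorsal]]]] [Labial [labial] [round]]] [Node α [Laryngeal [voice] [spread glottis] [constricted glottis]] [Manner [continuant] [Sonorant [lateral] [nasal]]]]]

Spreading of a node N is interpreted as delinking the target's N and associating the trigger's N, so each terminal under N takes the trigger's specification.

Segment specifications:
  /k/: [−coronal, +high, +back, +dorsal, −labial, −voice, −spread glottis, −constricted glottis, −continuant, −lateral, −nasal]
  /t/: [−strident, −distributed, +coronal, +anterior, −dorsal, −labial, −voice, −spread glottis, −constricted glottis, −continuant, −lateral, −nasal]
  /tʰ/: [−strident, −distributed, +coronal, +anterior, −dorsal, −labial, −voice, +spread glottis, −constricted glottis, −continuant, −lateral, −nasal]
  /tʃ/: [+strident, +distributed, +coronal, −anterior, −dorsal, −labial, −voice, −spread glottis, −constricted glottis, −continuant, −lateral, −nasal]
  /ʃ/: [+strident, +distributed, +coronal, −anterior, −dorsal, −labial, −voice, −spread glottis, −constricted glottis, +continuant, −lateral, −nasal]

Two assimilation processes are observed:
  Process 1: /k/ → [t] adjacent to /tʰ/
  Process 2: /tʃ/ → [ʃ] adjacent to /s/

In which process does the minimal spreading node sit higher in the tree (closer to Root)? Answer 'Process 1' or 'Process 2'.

Process 1

In Process 1, [coronal], [anterior], [distributed], [strident], [dorsal], [high], [back] change, so the minimal spreading node is Oral at depth 2.
Process 2: the feature that changes is [continuant]; the minimal node is [continuant] (depth 3).
Oral (depth 2) sits above [continuant] (depth 3), making Process 1 the one with the higher spreading node.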